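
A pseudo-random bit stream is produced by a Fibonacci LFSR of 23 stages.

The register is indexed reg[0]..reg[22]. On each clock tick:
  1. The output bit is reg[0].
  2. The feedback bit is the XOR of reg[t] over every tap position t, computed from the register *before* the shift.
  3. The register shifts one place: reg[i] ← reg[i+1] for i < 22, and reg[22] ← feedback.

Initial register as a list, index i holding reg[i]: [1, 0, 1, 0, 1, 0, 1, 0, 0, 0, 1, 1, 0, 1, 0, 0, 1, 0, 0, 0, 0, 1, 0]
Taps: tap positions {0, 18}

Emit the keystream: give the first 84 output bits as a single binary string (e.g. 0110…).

tick  register→output (feedback)
  0  10101010001101001000010→1 (1)
  1  01010100011010010000101→0 (0)
  2  10101000110100100001010→1 (1)
  3  01010001101001000010101→0 (1)
  4  10100011010010000101011→1 (1)
  5  01000110100100001010111→0 (1)
  6  10001101001000010101111→1 (1)
  7  00011010010000101011111→0 (1)
  8  00110100100001010111111→0 (1)
  9  01101001000010101111111→0 (1)
 10  11010010000101011111111→1 (0)
 11  10100100001010111111110→1 (0)
 12  01001000010101111111100→0 (1)
 13  10010000101011111111001→1 (0)
 14  00100001010111111110010→0 (1)
 15  01000010101111111100101→0 (0)
 16  10000101011111111001010→1 (1)
 17  00001010111111110010101→0 (1)
 18  00010101111111100101011→0 (0)
 19  00101011111111001010110→0 (1)
 20  01010111111110010101101→0 (0)
 21  10101111111100101011010→1 (0)
 22  01011111111001010110100→0 (1)
 23  10111111110010101101001→1 (1)
 24  01111111100101011010011→0 (1)
 25  11111111001010110100111→1 (1)
 26  11111110010101101001111→1 (1)
 27  11111100101011010011111→1 (0)
 28  11111001010110100111110→1 (0)
 29  11110010101101001111100→1 (0)
 30  11100101011010011111000→1 (0)
 31  11001010110100111110000→1 (0)
 32  10010101101001111100000→1 (1)
 33  00101011010011111000001→0 (0)
 34  01010110100111110000010→0 (0)
 35  10101101001111100000100→1 (1)
 36  01011010011111000001001→0 (0)
 37  10110100111110000010010→1 (0)
 38  01101001111100000100100→0 (0)
 39  11010011111000001001000→1 (1)
 40  10100111110000010010001→1 (0)
 41  01001111100000100100010→0 (0)
 42  10011111000001001000100→1 (1)
 43  00111110000010010001001→0 (0)
 44  01111100000100100010010→0 (1)
 45  11111000001001000100101→1 (1)
 46  11110000010010001001011→1 (1)
 47  11100000100100010010111→1 (0)
 48  11000001001000100101110→1 (1)
 49  10000010010001001011101→1 (0)
 50  00000100100010010111010→0 (1)
 51  00001001000100101110101→0 (1)
 52  00010010001001011101011→0 (0)
 53  00100100010010111010110→0 (1)
 54  01001000100101110101101→0 (0)
 55  10010001001011101011010→1 (0)
 56  00100010010111010110100→0 (1)
 57  01000100101110101101001→0 (0)
 58  10001001011101011010010→1 (0)
 59  00010010111010110100100→0 (0)
 60  00100101110101101001000→0 (0)
 61  01001011101011010010000→0 (1)
 62  10010111010110100100001→1 (1)
 63  00101110101101001000011→0 (0)
 64  01011101011010010000110→0 (0)
 65  10111010110100100001100→1 (1)
 66  01110101101001000011001→0 (1)
 67  11101011010010000110011→1 (0)
 68  11010110100100001100110→1 (1)
 69  10101101001000011001101→1 (1)
 70  01011010010000110011011→0 (1)
 71  10110100100001100110111→1 (0)
 72  01101001000011001101110→0 (0)
 73  11010010000110011011100→1 (0)
 74  10100100001100110111000→1 (0)
 75  01001000011001101110000→0 (1)
 76  10010000110011011100001→1 (1)
 77  00100001100110111000011→0 (0)
 78  01000011001101110000110→0 (0)
 79  10000110011011100001100→1 (1)
 80  00001100110111000011001→0 (1)
 81  00011001101110000110011→0 (1)
 82  00110011011100001100111→0 (0)
 83  01100110111000011001110→0 (0)

101010100011010010000101011111111001010110100111110000010010001001011101011010010000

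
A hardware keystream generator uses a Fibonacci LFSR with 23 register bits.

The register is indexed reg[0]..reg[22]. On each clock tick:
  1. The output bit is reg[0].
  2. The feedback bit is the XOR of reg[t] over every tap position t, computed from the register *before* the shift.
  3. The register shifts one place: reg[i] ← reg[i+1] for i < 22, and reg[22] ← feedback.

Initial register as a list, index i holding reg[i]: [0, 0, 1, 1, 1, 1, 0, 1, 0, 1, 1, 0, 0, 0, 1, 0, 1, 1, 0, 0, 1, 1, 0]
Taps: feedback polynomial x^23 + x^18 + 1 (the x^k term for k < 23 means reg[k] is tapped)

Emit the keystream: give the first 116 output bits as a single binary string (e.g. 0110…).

k : reg_k → out_k, fb_k
0: 00111101011000101100110 → 0, fb=0
1: 01111010110001011001100 → 0, fb=0
2: 11110101100010110011000 → 1, fb=0
3: 11101011000101100110000 → 1, fb=0
4: 11010110001011001100000 → 1, fb=1
5: 10101100010110011000001 → 1, fb=1
6: 01011000101100110000011 → 0, fb=0
7: 10110001011001100000110 → 1, fb=1
8: 01100010110011000001101 → 0, fb=0
9: 11000101100110000011010 → 1, fb=0
10: 10001011001100000110100 → 1, fb=0
11: 00010110011000001101000 → 0, fb=0
12: 00101100110000011010000 → 0, fb=1
13: 01011001100000110100001 → 0, fb=0
14: 10110011000001101000010 → 1, fb=1
15: 01100110000011010000101 → 0, fb=0
16: 11001100000110100001010 → 1, fb=1
17: 10011000001101000010101 → 1, fb=0
18: 00110000011010000101010 → 0, fb=0
19: 01100000110100001010100 → 0, fb=1
20: 11000001101000010101001 → 1, fb=1
21: 10000011010000101010011 → 1, fb=0
22: 00000110100001010100110 → 0, fb=0
23: 00001101000010101001100 → 0, fb=0
24: 00011010000101010011000 → 0, fb=1
25: 00110100001010100110001 → 0, fb=1
26: 01101000010101001100011 → 0, fb=0
27: 11010000101010011000110 → 1, fb=1
28: 10100001010100110001101 → 1, fb=1
29: 01000010101001100011011 → 0, fb=1
30: 10000101010011000110111 → 1, fb=0
31: 00001010100110001101110 → 0, fb=0
32: 00010101001100011011100 → 0, fb=1
33: 00101010011000110111001 → 0, fb=1
34: 01010100110001101110011 → 0, fb=1
35: 10101001100011011100111 → 1, fb=1
36: 01010011000110111001111 → 0, fb=0
37: 10100110001101110011110 → 1, fb=0
38: 01001100011011100111100 → 0, fb=1
39: 10011000110111001111001 → 1, fb=0
40: 00110001101110011110010 → 0, fb=1
41: 01100011011100111100101 → 0, fb=0
42: 11000110111001111001010 → 1, fb=1
43: 10001101110011110010101 → 1, fb=0
44: 00011011100111100101010 → 0, fb=0
45: 00110111001111001010100 → 0, fb=1
46: 01101110011110010101001 → 0, fb=0
47: 11011100111100101010010 → 1, fb=0
48: 10111001111001010100100 → 1, fb=1
49: 01110011110010101001001 → 0, fb=0
50: 11100111100101010010010 → 1, fb=0
51: 11001111001010100100100 → 1, fb=1
52: 10011110010101001001001 → 1, fb=1
53: 00111100101010010010011 → 0, fb=1
54: 01111001010100100100111 → 0, fb=0
55: 11110010101001001001110 → 1, fb=1
56: 11100101010010010011101 → 1, fb=0
57: 11001010100100100111010 → 1, fb=0
58: 10010101001001001110100 → 1, fb=0
59: 00101010010010011101000 → 0, fb=0
60: 01010100100100111010000 → 0, fb=1
61: 10101001001001110100001 → 1, fb=1
62: 01010010010011101000011 → 0, fb=0
63: 10100100100111010000110 → 1, fb=1
64: 01001001001110100001101 → 0, fb=0
65: 10010010011101000011010 → 1, fb=0
66: 00100100111010000110100 → 0, fb=1
67: 01001001110100001101001 → 0, fb=0
68: 10010011101000011010010 → 1, fb=0
69: 00100111010000110100100 → 0, fb=0
70: 01001110100001101001000 → 0, fb=0
71: 10011101000011010010000 → 1, fb=0
72: 00111010000110100100000 → 0, fb=0
73: 01110100001101001000000 → 0, fb=0
74: 11101000011010010000000 → 1, fb=1
75: 11010000110100100000001 → 1, fb=1
76: 10100001101001000000011 → 1, fb=1
77: 01000011010010000000111 → 0, fb=0
78: 10000110100100000001110 → 1, fb=1
79: 00001101001000000011101 → 0, fb=1
80: 00011010010000000111011 → 0, fb=1
81: 00110100100000001110111 → 0, fb=1
82: 01101001000000011101111 → 0, fb=0
83: 11010010000000111011110 → 1, fb=0
84: 10100100000001110111100 → 1, fb=0
85: 01001000000011101111000 → 0, fb=1
86: 10010000000111011110001 → 1, fb=0
87: 00100000001110111100010 → 0, fb=0
88: 01000000011101111000100 → 0, fb=0
89: 10000000111011110001000 → 1, fb=1
90: 00000001110111100010001 → 0, fb=1
91: 00000011101111000100011 → 0, fb=0
92: 00000111011110001000110 → 0, fb=0
93: 00001110111100010001100 → 0, fb=0
94: 00011101111000100011000 → 0, fb=1
95: 00111011110001000110001 → 0, fb=1
96: 01110111100010001100011 → 0, fb=0
97: 11101111000100011000110 → 1, fb=1
98: 11011110001000110001101 → 1, fb=1
99: 10111100010001100011011 → 1, fb=0
100: 01111000100011000110110 → 0, fb=1
101: 11110001000110001101101 → 1, fb=1
102: 11100010001100011011011 → 1, fb=0
103: 11000100011000110110110 → 1, fb=0
104: 10001000110001101101100 → 1, fb=1
105: 00010001100011011011001 → 0, fb=1
106: 00100011000110110110011 → 0, fb=1
107: 01000110001101101100111 → 0, fb=0
108: 10001100011011011001110 → 1, fb=1
109: 00011000110110110011101 → 0, fb=1
110: 00110001101101100111011 → 0, fb=1
111: 01100011011011001110111 → 0, fb=1
112: 11000110110110011101111 → 1, fb=1
113: 10001101101100111011111 → 1, fb=0
114: 00011011011001110111110 → 0, fb=1
115: 00110110110011101111101 → 0, fb=1

00111101011000101100110000011010000101010011000110111001111001010100100100111010000110100100000001110111100010001100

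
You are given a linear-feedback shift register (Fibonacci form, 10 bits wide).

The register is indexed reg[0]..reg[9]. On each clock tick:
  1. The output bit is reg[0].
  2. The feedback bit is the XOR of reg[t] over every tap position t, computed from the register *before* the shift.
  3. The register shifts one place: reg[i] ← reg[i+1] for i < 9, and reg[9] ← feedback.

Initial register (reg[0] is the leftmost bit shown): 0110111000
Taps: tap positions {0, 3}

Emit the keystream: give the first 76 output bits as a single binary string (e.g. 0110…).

step | reg (before) | out | fb
   0 | 0110111000 | 0 | 0
   1 | 1101110000 | 1 | 0
   2 | 1011100000 | 1 | 0
   3 | 0111000000 | 0 | 1
   4 | 1110000001 | 1 | 1
   5 | 1100000011 | 1 | 1
   6 | 1000000111 | 1 | 1
   7 | 0000001111 | 0 | 0
   8 | 0000011110 | 0 | 0
   9 | 0000111100 | 0 | 0
  10 | 0001111000 | 0 | 1
  11 | 0011110001 | 0 | 1
  12 | 0111100011 | 0 | 1
  13 | 1111000111 | 1 | 0
  14 | 1110001110 | 1 | 1
  15 | 1100011101 | 1 | 1
  16 | 1000111011 | 1 | 1
  17 | 0001110111 | 0 | 1
  18 | 0011101111 | 0 | 1
  19 | 0111011111 | 0 | 1
  20 | 1110111111 | 1 | 1
  21 | 1101111111 | 1 | 0
  22 | 1011111110 | 1 | 0
  23 | 0111111100 | 0 | 1
  24 | 1111111001 | 1 | 0
  25 | 1111110010 | 1 | 0
  26 | 1111100100 | 1 | 0
  27 | 1111001000 | 1 | 0
  28 | 1110010000 | 1 | 1
  29 | 1100100001 | 1 | 1
  30 | 1001000011 | 1 | 0
  31 | 0010000110 | 0 | 0
  32 | 0100001100 | 0 | 0
  33 | 1000011000 | 1 | 1
  34 | 0000110001 | 0 | 0
  35 | 0001100010 | 0 | 1
  36 | 0011000101 | 0 | 1
  37 | 0110001011 | 0 | 0
  38 | 1100010110 | 1 | 1
  39 | 1000101101 | 1 | 1
  40 | 0001011011 | 0 | 1
  41 | 0010110111 | 0 | 0
  42 | 0101101110 | 0 | 1
  43 | 1011011101 | 1 | 0
  44 | 0110111010 | 0 | 0
  45 | 1101110100 | 1 | 0
  46 | 1011101000 | 1 | 0
  47 | 0111010000 | 0 | 1
  48 | 1110100001 | 1 | 1
  49 | 1101000011 | 1 | 0
  50 | 1010000110 | 1 | 1
  51 | 0100001101 | 0 | 0
  52 | 1000011010 | 1 | 1
  53 | 0000110101 | 0 | 0
  54 | 0001101010 | 0 | 1
  55 | 0011010101 | 0 | 1
  56 | 0110101011 | 0 | 0
  57 | 1101010110 | 1 | 0
  58 | 1010101100 | 1 | 1
  59 | 0101011001 | 0 | 1
  60 | 1010110011 | 1 | 1
  61 | 0101100111 | 0 | 1
  62 | 1011001111 | 1 | 0
  63 | 0110011110 | 0 | 0
  64 | 1100111100 | 1 | 1
  65 | 1001111001 | 1 | 0
  66 | 0011110010 | 0 | 1
  67 | 0111100101 | 0 | 1
  68 | 1111001011 | 1 | 0
  69 | 1110010110 | 1 | 1
  70 | 1100101101 | 1 | 1
  71 | 1001011011 | 1 | 0
  72 | 0010110110 | 0 | 0
  73 | 0101101100 | 0 | 1
  74 | 1011011001 | 1 | 0
  75 | 0110110010 | 0 | 0

0110111000000111100011101111111001000011000101101110100001101010110011110010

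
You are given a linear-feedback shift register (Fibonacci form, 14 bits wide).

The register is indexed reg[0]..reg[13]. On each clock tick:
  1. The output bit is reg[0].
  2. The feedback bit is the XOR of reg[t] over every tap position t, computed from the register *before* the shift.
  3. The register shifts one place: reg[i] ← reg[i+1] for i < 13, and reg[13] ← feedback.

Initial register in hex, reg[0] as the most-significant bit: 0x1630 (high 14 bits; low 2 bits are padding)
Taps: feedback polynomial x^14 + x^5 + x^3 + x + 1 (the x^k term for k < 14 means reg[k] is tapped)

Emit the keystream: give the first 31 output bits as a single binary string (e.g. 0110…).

step | reg (before) | out | fb
   0 | 00010110001100 | 0 | 0
   1 | 00101100011000 | 0 | 1
   2 | 01011000110001 | 0 | 0
   3 | 10110001100010 | 1 | 0
   4 | 01100011000100 | 0 | 1
   5 | 11000110001001 | 1 | 1
   6 | 10001100010011 | 1 | 0
   7 | 00011000100110 | 0 | 1
   8 | 00110001001101 | 0 | 1
   9 | 01100010011011 | 0 | 1
  10 | 11000100110111 | 1 | 1
  11 | 10001001101111 | 1 | 1
  12 | 00010011011111 | 0 | 1
  13 | 00100110111111 | 0 | 1
  14 | 01001101111111 | 0 | 0
  15 | 10011011111110 | 1 | 0
  16 | 00110111111100 | 0 | 0
  17 | 01101111111000 | 0 | 0
  18 | 11011111110000 | 1 | 0
  19 | 10111111100000 | 1 | 1
  20 | 01111111000001 | 0 | 1
  21 | 11111110000011 | 1 | 0
  22 | 11111100000110 | 1 | 0
  23 | 11111000001100 | 1 | 1
  24 | 11110000011001 | 1 | 1
  25 | 11100000110011 | 1 | 0
  26 | 11000001100110 | 1 | 0
  27 | 10000011001100 | 1 | 1
  28 | 00000110011001 | 0 | 1
  29 | 00001100110011 | 0 | 1
  30 | 00011001100111 | 0 | 1

0001011000110001001101111111000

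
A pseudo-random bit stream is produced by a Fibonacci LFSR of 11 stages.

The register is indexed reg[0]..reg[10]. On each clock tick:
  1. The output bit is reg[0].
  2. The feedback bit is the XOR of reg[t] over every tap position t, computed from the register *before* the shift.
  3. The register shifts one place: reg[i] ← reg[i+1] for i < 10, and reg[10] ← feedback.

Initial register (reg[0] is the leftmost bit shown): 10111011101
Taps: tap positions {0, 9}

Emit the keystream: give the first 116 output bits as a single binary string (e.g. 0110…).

10111011101110010011100101111001011100111101100001100011111100000110011111110000110011010100101101110100011100100000

tick  register→output (feedback)
  0  10111011101→1 (1)
  1  01110111011→0 (1)
  2  11101110111→1 (0)
  3  11011101110→1 (0)
  4  10111011100→1 (1)
  5  01110111001→0 (0)
  6  11101110010→1 (0)
  7  11011100100→1 (1)
  8  10111001001→1 (1)
  9  01110010011→0 (1)
 10  11100100111→1 (0)
 11  11001001110→1 (0)
 12  10010011100→1 (1)
 13  00100111001→0 (0)
 14  01001110010→0 (1)
 15  10011100101→1 (1)
 16  00111001011→0 (1)
 17  01110010111→0 (1)
 18  11100101111→1 (0)
 19  11001011110→1 (0)
 20  10010111100→1 (1)
 21  00101111001→0 (0)
 22  01011110010→0 (1)
 23  10111100101→1 (1)
 24  01111001011→0 (1)
 25  11110010111→1 (0)
 26  11100101110→1 (0)
 27  11001011100→1 (1)
 28  10010111001→1 (1)
 29  00101110011→0 (1)
 30  01011100111→0 (1)
 31  10111001111→1 (0)
 32  01110011110→0 (1)
 33  11100111101→1 (1)
 34  11001111011→1 (0)
 35  10011110110→1 (0)
 36  00111101100→0 (0)
 37  01111011000→0 (0)
 38  11110110000→1 (1)
 39  11101100001→1 (1)
 40  11011000011→1 (0)
 41  10110000110→1 (0)
 42  01100001100→0 (0)
 43  11000011000→1 (1)
 44  10000110001→1 (1)
 45  00001100011→0 (1)
 46  00011000111→0 (1)
 47  00110001111→0 (1)
 48  01100011111→0 (1)
 49  11000111111→1 (0)
 50  10001111110→1 (0)
 51  00011111100→0 (0)
 52  00111111000→0 (0)
 53  01111110000→0 (0)
 54  11111100000→1 (1)
 55  11111000001→1 (1)
 56  11110000011→1 (0)
 57  11100000110→1 (0)
 58  11000001100→1 (1)
 59  10000011001→1 (1)
 60  00000110011→0 (1)
 61  00001100111→0 (1)
 62  00011001111→0 (1)
 63  00110011111→0 (1)
 64  01100111111→0 (1)
 65  11001111111→1 (0)
 66  10011111110→1 (0)
 67  00111111100→0 (0)
 68  01111111000→0 (0)
 69  11111110000→1 (1)
 70  11111100001→1 (1)
 71  11111000011→1 (0)
 72  11110000110→1 (0)
 73  11100001100→1 (1)
 74  11000011001→1 (1)
 75  10000110011→1 (0)
 76  00001100110→0 (1)
 77  00011001101→0 (0)
 78  00110011010→0 (1)
 79  01100110101→0 (0)
 80  11001101010→1 (0)
 81  10011010100→1 (1)
 82  00110101001→0 (0)
 83  01101010010→0 (1)
 84  11010100101→1 (1)
 85  10101001011→1 (0)
 86  01010010110→0 (1)
 87  10100101101→1 (1)
 88  01001011011→0 (1)
 89  10010110111→1 (0)
 90  00101101110→0 (1)
 91  01011011101→0 (0)
 92  10110111010→1 (0)
 93  01101110100→0 (0)
 94  11011101000→1 (1)
 95  10111010001→1 (1)
 96  01110100011→0 (1)
 97  11101000111→1 (0)
 98  11010001110→1 (0)
 99  10100011100→1 (1)
100  01000111001→0 (0)
101  10001110010→1 (0)
102  00011100100→0 (0)
103  00111001000→0 (0)
104  01110010000→0 (0)
105  11100100000→1 (1)
106  11001000001→1 (1)
107  10010000011→1 (0)
108  00100000110→0 (1)
109  01000001101→0 (0)
110  10000011010→1 (0)
111  00000110100→0 (0)
112  00001101000→0 (0)
113  00011010000→0 (0)
114  00110100000→0 (0)
115  01101000000→0 (0)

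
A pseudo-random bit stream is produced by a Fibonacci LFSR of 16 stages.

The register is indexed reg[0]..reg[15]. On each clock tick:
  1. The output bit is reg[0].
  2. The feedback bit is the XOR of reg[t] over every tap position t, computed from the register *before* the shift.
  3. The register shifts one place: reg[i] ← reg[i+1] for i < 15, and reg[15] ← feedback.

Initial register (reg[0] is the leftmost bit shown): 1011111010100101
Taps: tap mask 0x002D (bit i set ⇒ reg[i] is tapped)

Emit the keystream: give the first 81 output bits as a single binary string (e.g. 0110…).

101111101010010101100101101101110110100000111100100011101011101100010110111011010

k : reg_k → out_k, fb_k
0: 1011111010100101 → 1, fb=0
1: 0111110101001010 → 0, fb=1
2: 1111101010010101 → 1, fb=1
3: 1111010100101011 → 1, fb=0
4: 1110101001010110 → 1, fb=0
5: 1101010010101100 → 1, fb=1
6: 1010100101011001 → 1, fb=0
7: 0101001010110010 → 0, fb=1
8: 1010010101100101 → 1, fb=1
9: 0100101011001011 → 0, fb=0
10: 1001010110010110 → 1, fb=1
11: 0010101100101101 → 0, fb=1
12: 0101011001011011 → 0, fb=0
13: 1010110010110110 → 1, fb=1
14: 0101100101101101 → 0, fb=1
15: 1011001011011011 → 1, fb=1
16: 0110010110110111 → 0, fb=0
17: 1100101101101110 → 1, fb=1
18: 1001011011011101 → 1, fb=1
19: 0010110110111011 → 0, fb=0
20: 0101101101110110 → 0, fb=1
21: 1011011011101101 → 1, fb=0
22: 0110110111011010 → 0, fb=0
23: 1101101110110100 → 1, fb=0
24: 1011011101101000 → 1, fb=0
25: 0110111011010000 → 0, fb=0
26: 1101110110100000 → 1, fb=1
27: 1011101101000001 → 1, fb=1
28: 0111011010000011 → 0, fb=1
29: 1110110100000111 → 1, fb=1
30: 1101101000001111 → 1, fb=0
31: 1011010000011110 → 1, fb=0
32: 0110100000111100 → 0, fb=1
33: 1101000001111001 → 1, fb=0
34: 1010000011110010 → 1, fb=0
35: 0100000111100100 → 0, fb=0
36: 1000001111001000 → 1, fb=1
37: 0000011110010001 → 0, fb=1
38: 0000111100100011 → 0, fb=1
39: 0001111001000111 → 0, fb=0
40: 0011110010001110 → 0, fb=1
41: 0111100100011101 → 0, fb=0
42: 1111001000111010 → 1, fb=1
43: 1110010001110101 → 1, fb=1
44: 1100100011101011 → 1, fb=1
45: 1001000111010111 → 1, fb=0
46: 0010001110101110 → 0, fb=1
47: 0100011101011101 → 0, fb=1
48: 1000111010111011 → 1, fb=0
49: 0001110101110110 → 0, fb=0
50: 0011101011101100 → 0, fb=0
51: 0111010111011000 → 0, fb=1
52: 1110101110110001 → 1, fb=0
53: 1101011101100010 → 1, fb=1
54: 1010111011000101 → 1, fb=1
55: 0101110110001011 → 0, fb=0
56: 1011101100010110 → 1, fb=1
57: 0111011000101101 → 0, fb=1
58: 1110110001011011 → 1, fb=1
59: 1101100010110111 → 1, fb=0
60: 1011000101101110 → 1, fb=1
61: 0110001011011101 → 0, fb=1
62: 1100010110111011 → 1, fb=0
63: 1000101101110110 → 1, fb=1
64: 0001011011101101 → 0, fb=0
65: 0010110111011010 → 0, fb=0
66: 0101101110110100 → 0, fb=1
67: 1011011101101001 → 1, fb=0
68: 0110111011010010 → 0, fb=0
69: 1101110110100100 → 1, fb=1
70: 1011101101001001 → 1, fb=1
71: 0111011010010011 → 0, fb=1
72: 1110110100100111 → 1, fb=1
73: 1101101001001111 → 1, fb=0
74: 1011010010011110 → 1, fb=0
75: 0110100100111100 → 0, fb=1
76: 1101001001111001 → 1, fb=0
77: 1010010011110010 → 1, fb=1
78: 0100100111100101 → 0, fb=0
79: 1001001111001010 → 1, fb=0
80: 0010011110010100 → 0, fb=0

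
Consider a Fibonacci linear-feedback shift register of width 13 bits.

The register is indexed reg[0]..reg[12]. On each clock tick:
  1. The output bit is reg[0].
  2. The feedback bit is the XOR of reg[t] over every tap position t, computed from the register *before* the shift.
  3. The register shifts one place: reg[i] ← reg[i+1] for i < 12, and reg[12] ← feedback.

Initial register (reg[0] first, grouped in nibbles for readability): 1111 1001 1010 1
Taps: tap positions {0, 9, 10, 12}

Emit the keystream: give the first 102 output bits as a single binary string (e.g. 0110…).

111110011010111101100101000011000100011101010110111100101000101110010101001100010001001101100011011111

k : reg_k → out_k, fb_k
0: 1111100110101 → 1, fb=1
1: 1111001101011 → 1, fb=1
2: 1110011010111 → 1, fb=1
3: 1100110101111 → 1, fb=0
4: 1001101011110 → 1, fb=1
5: 0011010111101 → 0, fb=1
6: 0110101111011 → 0, fb=0
7: 1101011110110 → 1, fb=0
8: 1010111101100 → 1, fb=1
9: 0101111011001 → 0, fb=0
10: 1011110110010 → 1, fb=1
11: 0111101100101 → 0, fb=0
12: 1111011001010 → 1, fb=0
13: 1110110010100 → 1, fb=0
14: 1101100101000 → 1, fb=0
15: 1011001010000 → 1, fb=1
16: 0110010100001 → 0, fb=1
17: 1100101000011 → 1, fb=0
18: 1001010000110 → 1, fb=0
19: 0010100001100 → 0, fb=0
20: 0101000011000 → 0, fb=1
21: 1010000110001 → 1, fb=0
22: 0100001100010 → 0, fb=0
23: 1000011000100 → 1, fb=0
24: 0000110001000 → 0, fb=1
25: 0001100010001 → 0, fb=1
26: 0011000100011 → 0, fb=1
27: 0110001000111 → 0, fb=0
28: 1100010001110 → 1, fb=1
29: 1000100011101 → 1, fb=0
30: 0001000111010 → 0, fb=1
31: 0010001110101 → 0, fb=0
32: 0100011101010 → 0, fb=1
33: 1000111010101 → 1, fb=1
34: 0001110101011 → 0, fb=0
35: 0011101010110 → 0, fb=1
36: 0111010101101 → 0, fb=1
37: 1110101011011 → 1, fb=1
38: 1101010110111 → 1, fb=1
39: 1010101101111 → 1, fb=0
40: 0101011011110 → 0, fb=0
41: 1010110111100 → 1, fb=1
42: 0101101111001 → 0, fb=0
43: 1011011110010 → 1, fb=1
44: 0110111100101 → 0, fb=0
45: 1101111001010 → 1, fb=0
46: 1011110010100 → 1, fb=0
47: 0111100101000 → 0, fb=1
48: 1111001010001 → 1, fb=0
49: 1110010100010 → 1, fb=1
50: 1100101000101 → 1, fb=1
51: 1001010001011 → 1, fb=1
52: 0010100010111 → 0, fb=0
53: 0101000101110 → 0, fb=0
54: 1010001011100 → 1, fb=1
55: 0100010111001 → 0, fb=0
56: 1000101110010 → 1, fb=1
57: 0001011100101 → 0, fb=0
58: 0010111001010 → 0, fb=1
59: 0101110010101 → 0, fb=0
60: 1011100101010 → 1, fb=0
61: 0111001010100 → 0, fb=1
62: 1110010101001 → 1, fb=1
63: 1100101010011 → 1, fb=0
64: 1001010100110 → 1, fb=0
65: 0010101001100 → 0, fb=0
66: 0101010011000 → 0, fb=1
67: 1010100110001 → 1, fb=0
68: 0101001100010 → 0, fb=0
69: 1010011000100 → 1, fb=0
70: 0100110001000 → 0, fb=1
71: 1001100010001 → 1, fb=0
72: 0011000100010 → 0, fb=0
73: 0110001000100 → 0, fb=1
74: 1100010001001 → 1, fb=1
75: 1000100010011 → 1, fb=0
76: 0001000100110 → 0, fb=1
77: 0010001001101 → 0, fb=1
78: 0100010011011 → 0, fb=0
79: 1000100110110 → 1, fb=0
80: 0001001101100 → 0, fb=0
81: 0010011011000 → 0, fb=1
82: 0100110110001 → 0, fb=1
83: 1001101100011 → 1, fb=0
84: 0011011000110 → 0, fb=1
85: 0110110001101 → 0, fb=1
86: 1101100011011 → 1, fb=1
87: 1011000110111 → 1, fb=1
88: 0110001101111 → 0, fb=1
89: 1100011011111 → 1, fb=0
90: 1000110111110 → 1, fb=1
91: 0001101111101 → 0, fb=1
92: 0011011111011 → 0, fb=0
93: 0110111110110 → 0, fb=1
94: 1101111101101 → 1, fb=0
95: 1011111011010 → 1, fb=0
96: 0111110110100 → 0, fb=1
97: 1111101101001 → 1, fb=1
98: 1111011010011 → 1, fb=0
99: 1110110100110 → 1, fb=0
100: 1101101001100 → 1, fb=1
101: 1011010011001 → 1, fb=1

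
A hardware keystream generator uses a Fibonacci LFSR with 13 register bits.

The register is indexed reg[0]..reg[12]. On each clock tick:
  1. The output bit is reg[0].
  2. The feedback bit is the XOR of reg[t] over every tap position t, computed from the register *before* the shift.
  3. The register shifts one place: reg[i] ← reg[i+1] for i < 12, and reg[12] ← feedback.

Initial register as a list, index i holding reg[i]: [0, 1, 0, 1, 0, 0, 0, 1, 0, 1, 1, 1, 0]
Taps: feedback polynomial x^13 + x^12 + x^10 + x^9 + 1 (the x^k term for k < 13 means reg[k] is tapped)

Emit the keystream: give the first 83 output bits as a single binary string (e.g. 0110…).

tick  register→output (feedback)
  0  0101000101110→0 (0)
  1  1010001011100→1 (1)
  2  0100010111001→0 (0)
  3  1000101110010→1 (1)
  4  0001011100101→0 (0)
  5  0010111001010→0 (1)
  6  0101110010101→0 (0)
  7  1011100101010→1 (0)
  8  0111001010100→0 (1)
  9  1110010101001→1 (1)
 10  1100101010011→1 (0)
 11  1001010100110→1 (0)
 12  0010101001100→0 (0)
 13  0101010011000→0 (1)
 14  1010100110001→1 (0)
 15  0101001100010→0 (0)
 16  1010011000100→1 (0)
 17  0100110001000→0 (1)
 18  1001100010001→1 (0)
 19  0011000100010→0 (0)
 20  0110001000100→0 (1)
 21  1100010001001→1 (1)
 22  1000100010011→1 (0)
 23  0001000100110→0 (1)
 24  0010001001101→0 (1)
 25  0100010011011→0 (0)
 26  1000100110110→1 (0)
 27  0001001101100→0 (0)
 28  0010011011000→0 (1)
 29  0100110110001→0 (1)
 30  1001101100011→1 (0)
 31  0011011000110→0 (1)
 32  0110110001101→0 (1)
 33  1101100011011→1 (1)
 34  1011000110111→1 (1)
 35  0110001101111→0 (1)
 36  1100011011111→1 (0)
 37  1000110111110→1 (1)
 38  0001101111101→0 (1)
 39  0011011111011→0 (0)
 40  0110111110110→0 (1)
 41  1101111101101→1 (0)
 42  1011111011010→1 (0)
 43  0111110110100→0 (1)
 44  1111101101001→1 (1)
 45  1111011010011→1 (0)
 46  1110110100110→1 (0)
 47  1101101001100→1 (1)
 48  1011010011001→1 (1)
 49  0110100110011→0 (1)
 50  1101001100111→1 (1)
 51  1010011001111→1 (0)
 52  0100110011110→0 (0)
 53  1001100111100→1 (1)
 54  0011001111001→0 (0)
 55  0110011110010→0 (0)
 56  1100111100100→1 (0)
 57  1001111001000→1 (0)
 58  0011110010000→0 (0)
 59  0111100100000→0 (0)
 60  1111001000000→1 (1)
 61  1110010000001→1 (0)
 62  1100100000010→1 (1)
 63  1001000000101→1 (1)
 64  0010000001011→0 (0)
 65  0100000010110→0 (1)
 66  1000000101101→1 (0)
 67  0000001011010→0 (1)
 68  0000010110101→0 (0)
 69  0000101101010→0 (1)
 70  0001011010101→0 (0)
 71  0010110101010→0 (1)
 72  0101101010101→0 (0)
 73  1011010101010→1 (0)
 74  0110101010100→0 (1)
 75  1101010101001→1 (1)
 76  1010101010011→1 (0)
 77  0101010100110→0 (1)
 78  1010101001101→1 (0)
 79  0101010011010→0 (1)
 80  1010100110101→1 (1)
 81  0101001101011→0 (0)
 82  1010011010110→1 (0)

01010001011100101010011000100010011011000110111110110100110011110010000001011010101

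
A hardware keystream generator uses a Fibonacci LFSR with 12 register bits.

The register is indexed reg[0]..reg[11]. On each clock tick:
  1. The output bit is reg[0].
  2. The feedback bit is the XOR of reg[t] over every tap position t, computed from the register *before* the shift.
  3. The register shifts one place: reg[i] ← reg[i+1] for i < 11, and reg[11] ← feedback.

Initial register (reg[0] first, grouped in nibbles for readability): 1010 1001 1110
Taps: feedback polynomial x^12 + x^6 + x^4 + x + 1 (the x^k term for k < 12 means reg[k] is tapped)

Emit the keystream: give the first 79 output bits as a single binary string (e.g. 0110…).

k : reg_k → out_k, fb_k
0: 101010011110 → 1, fb=0
1: 010100111100 → 0, fb=0
2: 101001111000 → 1, fb=0
3: 010011110000 → 0, fb=1
4: 100111100001 → 1, fb=1
5: 001111000011 → 0, fb=1
6: 011110000111 → 0, fb=0
7: 111100001110 → 1, fb=0
8: 111000011100 → 1, fb=0
9: 110000111000 → 1, fb=1
10: 100001110001 → 1, fb=0
11: 000011100010 → 0, fb=0
12: 000111000100 → 0, fb=1
13: 001110001001 → 0, fb=1
14: 011100010011 → 0, fb=1
15: 111000100111 → 1, fb=1
16: 110001001111 → 1, fb=0
17: 100010011110 → 1, fb=0
18: 000100111100 → 0, fb=1
19: 001001111001 → 0, fb=1
20: 010011110011 → 0, fb=1
21: 100111100111 → 1, fb=1
22: 001111001111 → 0, fb=1
23: 011110011111 → 0, fb=0
24: 111100111110 → 1, fb=1
25: 111001111101 → 1, fb=1
26: 110011111011 → 1, fb=0
27: 100111110110 → 1, fb=1
28: 001111101101 → 0, fb=0
29: 011111011010 → 0, fb=0
30: 111110110100 → 1, fb=0
31: 111101101000 → 1, fb=1
32: 111011010001 → 1, fb=1
33: 110110100011 → 1, fb=0
34: 101101000110 → 1, fb=1
35: 011010001101 → 0, fb=0
36: 110100011010 → 1, fb=0
37: 101000110100 → 1, fb=0
38: 010001101000 → 0, fb=0
39: 100011010000 → 1, fb=0
40: 000110100000 → 0, fb=0
41: 001101000000 → 0, fb=0
42: 011010000000 → 0, fb=0
43: 110100000000 → 1, fb=0
44: 101000000000 → 1, fb=1
45: 010000000001 → 0, fb=1
46: 100000000011 → 1, fb=1
47: 000000000111 → 0, fb=0
48: 000000001110 → 0, fb=0
49: 000000011100 → 0, fb=0
50: 000000111000 → 0, fb=1
51: 000001110001 → 0, fb=1
52: 000011100011 → 0, fb=0
53: 000111000110 → 0, fb=1
54: 001110001101 → 0, fb=1
55: 011100011011 → 0, fb=1
56: 111000110111 → 1, fb=1
57: 110001101111 → 1, fb=1
58: 100011011111 → 1, fb=0
59: 000110111110 → 0, fb=0
60: 001101111100 → 0, fb=1
61: 011011111001 → 0, fb=1
62: 110111110011 → 1, fb=0
63: 101111100110 → 1, fb=1
64: 011111001101 → 0, fb=0
65: 111110011010 → 1, fb=1
66: 111100110101 → 1, fb=1
67: 111001101011 → 1, fb=1
68: 110011010111 → 1, fb=1
69: 100110101111 → 1, fb=1
70: 001101011111 → 0, fb=0
71: 011010111110 → 0, fb=1
72: 110101111101 → 1, fb=1
73: 101011111011 → 1, fb=1
74: 010111110111 → 0, fb=1
75: 101111101111 → 1, fb=1
76: 011111011111 → 0, fb=0
77: 111110111110 → 1, fb=0
78: 111101111100 → 1, fb=1

1010100111100001110001001111001111101101000110100000000011100011011111001101011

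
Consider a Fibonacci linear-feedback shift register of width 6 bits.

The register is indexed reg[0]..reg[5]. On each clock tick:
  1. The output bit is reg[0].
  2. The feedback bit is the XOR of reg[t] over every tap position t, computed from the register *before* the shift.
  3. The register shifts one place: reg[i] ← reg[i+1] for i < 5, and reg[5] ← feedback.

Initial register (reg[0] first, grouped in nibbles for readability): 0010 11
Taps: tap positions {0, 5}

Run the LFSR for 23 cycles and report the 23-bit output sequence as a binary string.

00101111001010001100001

k : reg_k → out_k, fb_k
0: 001011 → 0, fb=1
1: 010111 → 0, fb=1
2: 101111 → 1, fb=0
3: 011110 → 0, fb=0
4: 111100 → 1, fb=1
5: 111001 → 1, fb=0
6: 110010 → 1, fb=1
7: 100101 → 1, fb=0
8: 001010 → 0, fb=0
9: 010100 → 0, fb=0
10: 101000 → 1, fb=1
11: 010001 → 0, fb=1
12: 100011 → 1, fb=0
13: 000110 → 0, fb=0
14: 001100 → 0, fb=0
15: 011000 → 0, fb=0
16: 110000 → 1, fb=1
17: 100001 → 1, fb=0
18: 000010 → 0, fb=0
19: 000100 → 0, fb=0
20: 001000 → 0, fb=0
21: 010000 → 0, fb=0
22: 100000 → 1, fb=1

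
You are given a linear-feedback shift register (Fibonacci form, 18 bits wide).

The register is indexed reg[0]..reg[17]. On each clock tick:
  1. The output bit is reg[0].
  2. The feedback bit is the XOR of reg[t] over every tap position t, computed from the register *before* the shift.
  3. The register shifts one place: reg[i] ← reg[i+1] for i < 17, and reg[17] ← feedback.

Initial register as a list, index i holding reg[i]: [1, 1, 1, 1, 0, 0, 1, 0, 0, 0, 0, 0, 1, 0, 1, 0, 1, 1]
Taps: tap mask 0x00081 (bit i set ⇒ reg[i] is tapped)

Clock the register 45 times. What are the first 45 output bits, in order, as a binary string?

111100100000101011111101110111010000010011010

k : reg_k → out_k, fb_k
0: 111100100000101011 → 1, fb=1
1: 111001000001010111 → 1, fb=1
2: 110010000010101111 → 1, fb=1
3: 100100000101011111 → 1, fb=1
4: 001000001010111111 → 0, fb=0
5: 010000010101111110 → 0, fb=1
6: 100000101011111101 → 1, fb=1
7: 000001010111111011 → 0, fb=1
8: 000010101111110111 → 0, fb=0
9: 000101011111101110 → 0, fb=1
10: 001010111111011101 → 0, fb=1
11: 010101111110111011 → 0, fb=1
12: 101011111101110111 → 1, fb=0
13: 010111111011101110 → 0, fb=1
14: 101111110111011101 → 1, fb=0
15: 011111101110111010 → 0, fb=0
16: 111111011101110100 → 1, fb=0
17: 111110111011101000 → 1, fb=0
18: 111101110111010000 → 1, fb=0
19: 111011101110100000 → 1, fb=1
20: 110111011101000001 → 1, fb=0
21: 101110111010000010 → 1, fb=0
22: 011101110100000100 → 0, fb=1
23: 111011101000001001 → 1, fb=1
24: 110111010000010011 → 1, fb=0
25: 101110100000100110 → 1, fb=1
26: 011101000001001101 → 0, fb=0
27: 111010000010011010 → 1, fb=1
28: 110100000100110101 → 1, fb=1
29: 101000001001101011 → 1, fb=1
30: 010000010011010111 → 0, fb=1
31: 100000100110101111 → 1, fb=1
32: 000001001101011111 → 0, fb=0
33: 000010011010111110 → 0, fb=1
34: 000100110101111101 → 0, fb=1
35: 001001101011111011 → 0, fb=0
36: 010011010111110110 → 0, fb=1
37: 100110101111101101 → 1, fb=1
38: 001101011111011011 → 0, fb=1
39: 011010111110110111 → 0, fb=1
40: 110101111101101111 → 1, fb=0
41: 101011111011011110 → 1, fb=0
42: 010111110110111100 → 0, fb=1
43: 101111101101111001 → 1, fb=1
44: 011111011011110011 → 0, fb=1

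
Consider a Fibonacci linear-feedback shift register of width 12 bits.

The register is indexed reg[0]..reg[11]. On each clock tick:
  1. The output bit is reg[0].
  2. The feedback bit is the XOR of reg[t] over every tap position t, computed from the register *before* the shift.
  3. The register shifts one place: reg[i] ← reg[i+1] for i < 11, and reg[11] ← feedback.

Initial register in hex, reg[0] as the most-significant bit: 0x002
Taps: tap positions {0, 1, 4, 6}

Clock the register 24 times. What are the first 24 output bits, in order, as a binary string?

k : reg_k → out_k, fb_k
0: 000000000010 → 0, fb=0
1: 000000000100 → 0, fb=0
2: 000000001000 → 0, fb=0
3: 000000010000 → 0, fb=0
4: 000000100000 → 0, fb=1
5: 000001000001 → 0, fb=0
6: 000010000010 → 0, fb=1
7: 000100000101 → 0, fb=0
8: 001000001010 → 0, fb=0
9: 010000010100 → 0, fb=1
10: 100000101001 → 1, fb=0
11: 000001010010 → 0, fb=0
12: 000010100100 → 0, fb=0
13: 000101001000 → 0, fb=0
14: 001010010000 → 0, fb=1
15: 010100100001 → 0, fb=0
16: 101001000010 → 1, fb=1
17: 010010000101 → 0, fb=0
18: 100100001010 → 1, fb=1
19: 001000010101 → 0, fb=0
20: 010000101010 → 0, fb=0
21: 100001010100 → 1, fb=1
22: 000010101001 → 0, fb=0
23: 000101010010 → 0, fb=0

000000000010000010100100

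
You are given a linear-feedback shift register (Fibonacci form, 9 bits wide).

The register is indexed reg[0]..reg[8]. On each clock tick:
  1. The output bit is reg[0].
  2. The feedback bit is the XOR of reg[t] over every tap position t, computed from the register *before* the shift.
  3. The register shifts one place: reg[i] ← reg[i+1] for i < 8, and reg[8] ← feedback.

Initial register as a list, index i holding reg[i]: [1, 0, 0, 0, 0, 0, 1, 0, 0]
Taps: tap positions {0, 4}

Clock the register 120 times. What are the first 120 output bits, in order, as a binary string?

100000100101001110110100011110011111001101100010101001000111000110110101011100010011000100010000000010000100011000010011

tick  register→output (feedback)
  0  100000100→1 (1)
  1  000001001→0 (0)
  2  000010010→0 (1)
  3  000100101→0 (0)
  4  001001010→0 (0)
  5  010010100→0 (1)
  6  100101001→1 (1)
  7  001010011→0 (1)
  8  010100111→0 (0)
  9  101001110→1 (1)
 10  010011101→0 (1)
 11  100111011→1 (0)
 12  001110110→0 (1)
 13  011101101→0 (0)
 14  111011010→1 (0)
 15  110110100→1 (0)
 16  101101000→1 (1)
 17  011010001→0 (1)
 18  110100011→1 (1)
 19  101000111→1 (1)
 20  010001111→0 (0)
 21  100011110→1 (0)
 22  000111100→0 (1)
 23  001111001→0 (1)
 24  011110011→0 (1)
 25  111100111→1 (1)
 26  111001111→1 (1)
 27  110011111→1 (0)
 28  100111110→1 (0)
 29  001111100→0 (1)
 30  011111001→0 (1)
 31  111110011→1 (0)
 32  111100110→1 (1)
 33  111001101→1 (1)
 34  110011011→1 (0)
 35  100110110→1 (0)
 36  001101100→0 (0)
 37  011011000→0 (1)
 38  110110001→1 (0)
 39  101100010→1 (1)
 40  011000101→0 (0)
 41  110001010→1 (1)
 42  100010101→1 (0)
 43  000101010→0 (0)
 44  001010100→0 (1)
 45  010101001→0 (0)
 46  101010010→1 (0)
 47  010100100→0 (0)
 48  101001000→1 (1)
 49  010010001→0 (1)
 50  100100011→1 (1)
 51  001000111→0 (0)
 52  010001110→0 (0)
 53  100011100→1 (0)
 54  000111000→0 (1)
 55  001110001→0 (1)
 56  011100011→0 (0)
 57  111000110→1 (1)
 58  110001101→1 (1)
 59  100011011→1 (0)
 60  000110110→0 (1)
 61  001101101→0 (0)
 62  011011010→0 (1)
 63  110110101→1 (0)
 64  101101010→1 (1)
 65  011010101→0 (1)
 66  110101011→1 (1)
 67  101010111→1 (0)
 68  010101110→0 (0)
 69  101011100→1 (0)
 70  010111000→0 (1)
 71  101110001→1 (0)
 72  011100010→0 (0)
 73  111000100→1 (1)
 74  110001001→1 (1)
 75  100010011→1 (0)
 76  000100110→0 (0)
 77  001001100→0 (0)
 78  010011000→0 (1)
 79  100110001→1 (0)
 80  001100010→0 (0)
 81  011000100→0 (0)
 82  110001000→1 (1)
 83  100010001→1 (0)
 84  000100010→0 (0)
 85  001000100→0 (0)
 86  010001000→0 (0)
 87  100010000→1 (0)
 88  000100000→0 (0)
 89  001000000→0 (0)
 90  010000000→0 (0)
 91  100000000→1 (1)
 92  000000001→0 (0)
 93  000000010→0 (0)
 94  000000100→0 (0)
 95  000001000→0 (0)
 96  000010000→0 (1)
 97  000100001→0 (0)
 98  001000010→0 (0)
 99  010000100→0 (0)
100  100001000→1 (1)
101  000010001→0 (1)
102  000100011→0 (0)
103  001000110→0 (0)
104  010001100→0 (0)
105  100011000→1 (0)
106  000110000→0 (1)
107  001100001→0 (0)
108  011000010→0 (0)
109  110000100→1 (1)
110  100001001→1 (1)
111  000010011→0 (1)
112  000100111→0 (0)
113  001001110→0 (0)
114  010011100→0 (1)
115  100111001→1 (0)
116  001110010→0 (1)
117  011100101→0 (0)
118  111001010→1 (1)
119  110010101→1 (0)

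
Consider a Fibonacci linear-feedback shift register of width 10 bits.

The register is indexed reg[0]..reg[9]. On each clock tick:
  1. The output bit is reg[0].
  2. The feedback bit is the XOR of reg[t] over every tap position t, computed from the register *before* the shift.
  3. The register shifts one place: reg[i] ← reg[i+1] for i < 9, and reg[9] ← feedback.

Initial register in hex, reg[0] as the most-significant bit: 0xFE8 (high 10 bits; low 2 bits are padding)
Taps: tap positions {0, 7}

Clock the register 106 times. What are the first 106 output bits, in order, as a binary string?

tick  register→output (feedback)
  0  1111111010→1 (1)
  1  1111110101→1 (0)
  2  1111101010→1 (1)
  3  1111010101→1 (0)
  4  1110101010→1 (1)
  5  1101010101→1 (0)
  6  1010101010→1 (1)
  7  0101010101→0 (1)
  8  1010101011→1 (1)
  9  0101010111→0 (1)
 10  1010101111→1 (0)
 11  0101011110→0 (1)
 12  1010111101→1 (0)
 13  0101111010→0 (0)
 14  1011110100→1 (0)
 15  0111101000→0 (0)
 16  1111010000→1 (1)
 17  1110100001→1 (1)
 18  1101000011→1 (1)
 19  1010000111→1 (0)
 20  0100001110→0 (1)
 21  1000011101→1 (0)
 22  0000111010→0 (0)
 23  0001110100→0 (1)
 24  0011101001→0 (0)
 25  0111010010→0 (0)
 26  1110100100→1 (0)
 27  1101001000→1 (1)
 28  1010010001→1 (1)
 29  0100100011→0 (0)
 30  1001000110→1 (0)
 31  0010001100→0 (1)
 32  0100011001→0 (0)
 33  1000110010→1 (1)
 34  0001100101→0 (1)
 35  0011001011→0 (0)
 36  0110010110→0 (1)
 37  1100101101→1 (0)
 38  1001011010→1 (1)
 39  0010110101→0 (1)
 40  0101101011→0 (0)
 41  1011010110→1 (0)
 42  0110101100→0 (1)
 43  1101011001→1 (1)
 44  1010110011→1 (1)
 45  0101100111→0 (1)
 46  1011001111→1 (0)
 47  0110011110→0 (1)
 48  1100111101→1 (0)
 49  1001111010→1 (1)
 50  0011110101→0 (1)
 51  0111101011→0 (0)
 52  1111010110→1 (0)
 53  1110101100→1 (0)
 54  1101011000→1 (1)
 55  1010110001→1 (1)
 56  0101100011→0 (0)
 57  1011000110→1 (0)
 58  0110001100→0 (1)
 59  1100011001→1 (1)
 60  1000110011→1 (1)
 61  0001100111→0 (1)
 62  0011001111→0 (1)
 63  0110011111→0 (1)
 64  1100111111→1 (0)
 65  1001111110→1 (0)
 66  0011111100→0 (1)
 67  0111111001→0 (0)
 68  1111110010→1 (1)
 69  1111100101→1 (0)
 70  1111001010→1 (1)
 71  1110010101→1 (0)
 72  1100101010→1 (1)
 73  1001010101→1 (0)
 74  0010101010→0 (0)
 75  0101010100→0 (1)
 76  1010101001→1 (1)
 77  0101010011→0 (0)
 78  1010100110→1 (0)
 79  0101001100→0 (1)
 80  1010011001→1 (1)
 81  0100110011→0 (0)
 82  1001100110→1 (0)
 83  0011001100→0 (1)
 84  0110011001→0 (0)
 85  1100110010→1 (1)
 86  1001100101→1 (0)
 87  0011001010→0 (0)
 88  0110010100→0 (1)
 89  1100101001→1 (1)
 90  1001010011→1 (1)
 91  0010100111→0 (1)
 92  0101001111→0 (1)
 93  1010011111→1 (0)
 94  0100111110→0 (1)
 95  1001111101→1 (0)
 96  0011111010→0 (0)
 97  0111110100→0 (1)
 98  1111101001→1 (1)
 99  1111010011→1 (1)
100  1110100111→1 (0)
101  1101001110→1 (0)
102  1010011100→1 (0)
103  0100111000→0 (0)
104  1001110000→1 (1)
105  0011100001→0 (0)

1111111010101010111101000011101001000110010110101100111101011000110011111100101010100110011001010011111010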